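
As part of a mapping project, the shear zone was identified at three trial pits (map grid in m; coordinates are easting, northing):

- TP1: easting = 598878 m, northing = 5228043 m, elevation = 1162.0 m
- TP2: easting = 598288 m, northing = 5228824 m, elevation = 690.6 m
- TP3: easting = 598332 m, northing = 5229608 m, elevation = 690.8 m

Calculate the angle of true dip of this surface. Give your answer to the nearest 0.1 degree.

Two edge vectors: TP1→TP2 = (-590, 781, -471.4), TP1→TP3 = (-546, 1565, -471.2).
Normal n = (TP1→TP2) × (TP1→TP3) = (369733.8, -20623.6, -496924).
So ∂z/∂easting = −n_x/n_z = 0.74404 and ∂z/∂northing = −n_y/n_z = −0.04150.
Gradient magnitude |∇z| = √(a² + b²) = √(0.55360 + 0.00172) = 0.74520.
True dip = arctan(0.74520) = 36.7°, dipping toward W (azimuth ≈ 273°).

36.7°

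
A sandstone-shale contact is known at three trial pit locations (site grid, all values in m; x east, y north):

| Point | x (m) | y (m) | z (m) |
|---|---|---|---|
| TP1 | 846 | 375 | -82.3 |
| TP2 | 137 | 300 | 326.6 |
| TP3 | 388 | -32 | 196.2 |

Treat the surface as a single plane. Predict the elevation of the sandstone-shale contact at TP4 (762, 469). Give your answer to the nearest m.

Two edge vectors: TP1→TP2 = (-709, -75, 408.9), TP1→TP3 = (-458, -407, 278.5).
Normal n = (TP1→TP2) × (TP1→TP3) = (145534.8, 10180.3, 254213).
So ∂z/∂x = −n_x/n_z = −0.57249 and ∂z/∂y = −n_y/n_z = −0.04005.
Intercept c from TP1: -82.3 + 484.33 + 15.02 = 417.05.
At (762, 469): z = −436.2 − 18.8 + 417.05 = -38.0 m.

-38 m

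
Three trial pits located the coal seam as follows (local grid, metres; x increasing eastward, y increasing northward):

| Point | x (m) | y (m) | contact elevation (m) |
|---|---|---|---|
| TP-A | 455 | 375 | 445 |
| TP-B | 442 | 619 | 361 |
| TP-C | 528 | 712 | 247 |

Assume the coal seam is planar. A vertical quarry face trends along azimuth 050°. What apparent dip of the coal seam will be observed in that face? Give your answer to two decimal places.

43.31°

Let the plane be z = a·x + b·y + c.
TP-B−TP-A: −13a + 244b = −84;  TP-C−TP-A: 73a + 337b = −198.
Solving gives a = −0.90137, b = −0.39229.
Unit vector along 050° is (sin 50°, cos 50°) = (0.7660, 0.6428).
Slope in that direction = a·(0.7660) + b·(0.6428) = −0.94264.
Apparent dip = arctan|0.94264| = 43.31° (true dip is 44.5°, so apparent ≤ true as expected).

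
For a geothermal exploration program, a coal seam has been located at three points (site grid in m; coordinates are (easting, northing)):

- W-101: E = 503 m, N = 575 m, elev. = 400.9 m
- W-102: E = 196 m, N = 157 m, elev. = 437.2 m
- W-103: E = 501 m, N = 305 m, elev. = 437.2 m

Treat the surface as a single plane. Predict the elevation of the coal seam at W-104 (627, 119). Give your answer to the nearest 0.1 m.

470.5 m

Let the plane be z = a·E + b·N + c.
W-102−W-101: −307a − 418b = 36.3;  W-103−W-101: −2a − 270b = 36.3.
Solving gives a = 0.06547, b = −0.13493.
Then c = 400.9 − a·503 − b·575 = 445.55.
At (627, 119): z = 41.1 − 16.1 + 445.55 = 470.5 m.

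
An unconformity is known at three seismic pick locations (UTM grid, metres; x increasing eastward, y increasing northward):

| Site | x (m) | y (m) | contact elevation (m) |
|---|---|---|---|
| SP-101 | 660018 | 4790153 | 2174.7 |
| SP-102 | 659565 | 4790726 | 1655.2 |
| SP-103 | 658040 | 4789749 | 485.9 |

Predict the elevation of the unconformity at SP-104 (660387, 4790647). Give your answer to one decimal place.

2406.3 m

Two edge vectors: SP-101→SP-102 = (-453, 573, -519.5), SP-101→SP-103 = (-1978, -404, -1688.8).
Normal n = (SP-101→SP-102) × (SP-101→SP-103) = (-1177560.4, 262544.6, 1316406).
So ∂z/∂x = −n_x/n_z = 0.894526765 and ∂z/∂y = −n_y/n_z = −0.199440446.
Intercept c from SP-101: 2174.7 − 590403.77 + 955350.25 = 367121.19.
At (660387, 4790647): z = 590733.8 − 955448.8 + 367121.19 = 2406.3 m.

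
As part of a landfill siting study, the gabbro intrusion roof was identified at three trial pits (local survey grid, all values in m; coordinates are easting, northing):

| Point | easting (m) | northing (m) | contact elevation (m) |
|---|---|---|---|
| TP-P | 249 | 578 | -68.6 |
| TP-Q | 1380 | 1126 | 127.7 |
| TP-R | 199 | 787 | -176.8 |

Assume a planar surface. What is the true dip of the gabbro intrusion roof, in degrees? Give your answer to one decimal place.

29.8°

Let the plane be z = a·easting + b·northing + c.
TP-Q−TP-P: 1131a + 548b = 196.3;  TP-R−TP-P: −50a + 209b = −108.2.
Solving gives a = 0.38032, b = −0.42672.
Gradient magnitude |∇z| = √(a² + b²) = √(0.14464 + 0.18209) = 0.57160.
True dip = arctan(0.57160) = 29.8°, dipping toward NW (azimuth ≈ 318°).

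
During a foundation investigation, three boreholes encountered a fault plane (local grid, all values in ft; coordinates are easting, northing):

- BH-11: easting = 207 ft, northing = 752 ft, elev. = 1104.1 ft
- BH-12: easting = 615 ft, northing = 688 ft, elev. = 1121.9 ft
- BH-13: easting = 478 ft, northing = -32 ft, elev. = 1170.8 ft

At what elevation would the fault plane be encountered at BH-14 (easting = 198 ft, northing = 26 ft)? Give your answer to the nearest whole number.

1158 ft

Two edge vectors: BH-11→BH-12 = (408, -64, 17.8), BH-11→BH-13 = (271, -784, 66.7).
Normal n = (BH-11→BH-12) × (BH-11→BH-13) = (9686.4, -22389.8, -302528).
So ∂z/∂easting = −n_x/n_z = 0.03202 and ∂z/∂northing = −n_y/n_z = −0.07401.
Intercept c from BH-11: 1104.1 − 6.63 + 55.65 = 1153.13.
At (198, 26): z = 6.3 − 1.9 + 1153.13 = 1157.5 ft.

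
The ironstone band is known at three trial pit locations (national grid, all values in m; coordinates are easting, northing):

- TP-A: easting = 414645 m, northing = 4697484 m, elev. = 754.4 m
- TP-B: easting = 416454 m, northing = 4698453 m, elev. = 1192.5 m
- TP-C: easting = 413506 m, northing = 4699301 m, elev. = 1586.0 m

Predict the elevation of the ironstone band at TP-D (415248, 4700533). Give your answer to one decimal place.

Let the plane be z = a·easting + b·northing + c.
TP-B−TP-A: 1809a + 969b = 438.1;  TP-C−TP-A: −1139a + 1817b = 831.6.
Solving gives a = −0.002230356, b = 0.456279375.
Then c = 754.4 − a·414645 − b·4697484 = −2141685.86.
At (415248, 4700533): z = −926.2 + 2144756.3 − 2141685.86 = 2144.3 m.

2144.3 m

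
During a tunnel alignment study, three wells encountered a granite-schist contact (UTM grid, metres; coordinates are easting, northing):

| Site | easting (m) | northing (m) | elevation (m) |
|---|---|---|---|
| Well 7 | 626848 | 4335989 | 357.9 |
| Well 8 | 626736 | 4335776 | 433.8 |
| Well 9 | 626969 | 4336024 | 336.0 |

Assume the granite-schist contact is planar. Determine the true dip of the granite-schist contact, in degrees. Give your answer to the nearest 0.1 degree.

Two edge vectors: Well 7→Well 8 = (-112, -213, 75.9), Well 7→Well 9 = (121, 35, -21.9).
Normal n = (Well 7→Well 8) × (Well 7→Well 9) = (2008.2, 6731.1, 21853).
So ∂z/∂easting = −n_x/n_z = −0.09190 and ∂z/∂northing = −n_y/n_z = −0.30802.
Gradient magnitude |∇z| = √(a² + b²) = √(0.00844 + 0.09487) = 0.32143.
True dip = arctan(0.32143) = 17.8°, dipping toward NNE (azimuth ≈ 017°).

17.8°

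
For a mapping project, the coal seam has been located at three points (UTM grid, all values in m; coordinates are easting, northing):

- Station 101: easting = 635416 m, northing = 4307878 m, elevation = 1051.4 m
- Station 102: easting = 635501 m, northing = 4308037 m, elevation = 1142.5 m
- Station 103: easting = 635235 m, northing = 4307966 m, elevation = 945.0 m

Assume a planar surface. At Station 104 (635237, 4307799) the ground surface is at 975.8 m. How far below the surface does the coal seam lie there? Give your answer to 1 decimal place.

63.7 m

Let the plane be z = a·easting + b·northing + c.
Station 102−Station 101: 85a + 159b = 91.1;  Station 103−Station 101: −181a + 88b = −106.4.
Solving gives a = 0.687674784, b = 0.205331090.
Then c = 1051.4 − a·635416 − b·4307878 = −1320449.45.
At (635237, 4307799): z_contact = 436836.47 + 884525.07 − 1320449.45 = 912.09 m.
Depth below ground = 975.8 − 912.09 = 63.7 m.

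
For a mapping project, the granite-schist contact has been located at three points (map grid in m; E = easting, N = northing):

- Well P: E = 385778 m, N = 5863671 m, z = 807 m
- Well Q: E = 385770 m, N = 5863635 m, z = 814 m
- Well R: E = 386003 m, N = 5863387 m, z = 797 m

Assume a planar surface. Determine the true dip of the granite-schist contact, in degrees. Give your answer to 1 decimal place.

15.0°

Two edge vectors: Well P→Well Q = (-8, -36, 7), Well P→Well R = (225, -284, -10).
Normal n = (Well P→Well Q) × (Well P→Well R) = (2348, 1495, 10372).
So ∂z/∂E = −n_x/n_z = −0.22638 and ∂z/∂N = −n_y/n_z = −0.14414.
Gradient magnitude |∇z| = √(a² + b²) = √(0.05125 + 0.02078) = 0.26837.
True dip = arctan(0.26837) = 15.0°, dipping toward ENE (azimuth ≈ 058°).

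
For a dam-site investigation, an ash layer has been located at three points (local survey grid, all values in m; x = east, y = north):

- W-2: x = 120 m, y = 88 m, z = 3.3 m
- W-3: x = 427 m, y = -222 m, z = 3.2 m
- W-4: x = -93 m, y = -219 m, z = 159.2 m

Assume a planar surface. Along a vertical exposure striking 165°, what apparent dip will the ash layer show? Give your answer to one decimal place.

11.9°

Two edge vectors: W-2→W-3 = (307, -310, -0.1), W-2→W-4 = (-213, -307, 155.9).
Normal n = (W-2→W-3) × (W-2→W-4) = (-48359.7, -47840, -160279).
So ∂z/∂x = −n_x/n_z = −0.30172 and ∂z/∂y = −n_y/n_z = −0.29848.
Unit vector along 165° is (sin 165°, cos 165°) = (0.2588, -0.9659).
Slope in that direction = a·(0.2588) + b·(-0.9659) = 0.21022.
Apparent dip = arctan|0.21022| = 11.9° (true dip is 23.0°, so apparent ≤ true as expected).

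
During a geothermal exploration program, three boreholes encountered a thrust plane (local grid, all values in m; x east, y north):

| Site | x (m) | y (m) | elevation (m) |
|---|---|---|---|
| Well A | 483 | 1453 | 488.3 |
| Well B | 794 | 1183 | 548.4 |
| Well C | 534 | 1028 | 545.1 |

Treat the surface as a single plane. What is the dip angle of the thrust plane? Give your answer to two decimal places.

8.56°

Two edge vectors: Well A→Well B = (311, -270, 60.1), Well A→Well C = (51, -425, 56.8).
Normal n = (Well A→Well B) × (Well A→Well C) = (10206.5, -14599.7, -118405).
So ∂z/∂x = −n_x/n_z = 0.08620 and ∂z/∂y = −n_y/n_z = −0.12330.
Gradient magnitude |∇z| = √(a² + b²) = √(0.00743 + 0.01520) = 0.15045.
True dip = arctan(0.15045) = 8.56°, dipping toward NW (azimuth ≈ 325°).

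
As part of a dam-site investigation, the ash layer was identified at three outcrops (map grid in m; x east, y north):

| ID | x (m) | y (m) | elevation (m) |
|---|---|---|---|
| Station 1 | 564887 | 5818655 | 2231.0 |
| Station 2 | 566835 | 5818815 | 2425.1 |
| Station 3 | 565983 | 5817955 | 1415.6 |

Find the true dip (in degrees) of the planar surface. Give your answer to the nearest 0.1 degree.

Two edge vectors: Station 1→Station 2 = (1948, 160, 194.1), Station 1→Station 3 = (1096, -700, -815.4).
Normal n = (Station 1→Station 2) × (Station 1→Station 3) = (5406, 1801132.8, -1538960).
So ∂z/∂x = −n_x/n_z = 0.00351 and ∂z/∂y = −n_y/n_z = 1.17036.
Gradient magnitude |∇z| = √(a² + b²) = √(0.00001 + 1.36974) = 1.17036.
True dip = arctan(1.17036) = 49.5°, dipping toward S (azimuth ≈ 180°).

49.5°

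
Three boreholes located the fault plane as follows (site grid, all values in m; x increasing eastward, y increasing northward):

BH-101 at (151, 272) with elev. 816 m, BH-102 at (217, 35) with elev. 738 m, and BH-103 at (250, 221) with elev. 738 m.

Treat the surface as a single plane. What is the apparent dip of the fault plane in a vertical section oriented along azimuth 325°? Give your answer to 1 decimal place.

27.4°

Let the plane be z = a·x + b·y + c.
BH-102−BH-101: 66a − 237b = −78;  BH-103−BH-101: 99a − 51b = −78.
Solving gives a = −0.72190, b = 0.12808.
Unit vector along 325° is (sin 325°, cos 325°) = (-0.5736, 0.8192).
Slope in that direction = a·(-0.5736) + b·(0.8192) = 0.51898.
Apparent dip = arctan|0.51898| = 27.4° (true dip is 36.2°, so apparent ≤ true as expected).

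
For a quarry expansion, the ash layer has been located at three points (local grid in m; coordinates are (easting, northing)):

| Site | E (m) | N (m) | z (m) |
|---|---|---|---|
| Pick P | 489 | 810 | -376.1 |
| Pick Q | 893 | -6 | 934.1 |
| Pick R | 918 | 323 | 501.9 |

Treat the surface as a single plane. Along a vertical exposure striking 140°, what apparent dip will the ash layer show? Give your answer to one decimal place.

Let the plane be z = a·E + b·N + c.
Pick Q−Pick P: 404a − 816b = 1310.2;  Pick R−Pick P: 429a − 487b = 878.
Solving gives a = 0.51124, b = −1.35253.
Unit vector along 140° is (sin 140°, cos 140°) = (0.6428, -0.7660).
Slope in that direction = a·(0.6428) + b·(-0.7660) = 1.36471.
Apparent dip = arctan|1.36471| = 53.8° (true dip is 55.3°, so apparent ≤ true as expected).

53.8°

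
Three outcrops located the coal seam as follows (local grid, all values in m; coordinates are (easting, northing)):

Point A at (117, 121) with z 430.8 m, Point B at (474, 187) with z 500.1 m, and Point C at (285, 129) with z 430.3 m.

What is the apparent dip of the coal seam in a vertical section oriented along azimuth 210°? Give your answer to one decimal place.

50.4°

Let the plane be z = a·E + b·N + c.
Point B−Point A: 357a + 66b = 69.3;  Point C−Point A: 168a + 8b = −0.5.
Solving gives a = −0.07136, b = 1.43597.
Unit vector along 210° is (sin 210°, cos 210°) = (-0.5000, -0.8660).
Slope in that direction = a·(-0.5000) + b·(-0.8660) = −1.20791.
Apparent dip = arctan|1.20791| = 50.4° (true dip is 55.2°, so apparent ≤ true as expected).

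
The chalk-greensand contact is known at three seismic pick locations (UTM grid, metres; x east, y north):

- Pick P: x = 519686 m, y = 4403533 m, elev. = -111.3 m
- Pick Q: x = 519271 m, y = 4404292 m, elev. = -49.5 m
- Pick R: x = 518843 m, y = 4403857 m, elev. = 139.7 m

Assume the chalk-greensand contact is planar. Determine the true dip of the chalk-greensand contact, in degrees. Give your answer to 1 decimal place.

19.4°

Let the plane be z = a·x + b·y + c.
Pick Q−Pick P: −415a + 759b = 61.8;  Pick R−Pick P: −843a + 324b = 251.
Solving gives a = −0.33734, b = −0.10303.
Gradient magnitude |∇z| = √(a² + b²) = √(0.11380 + 0.01061) = 0.35273.
True dip = arctan(0.35273) = 19.4°, dipping toward ENE (azimuth ≈ 073°).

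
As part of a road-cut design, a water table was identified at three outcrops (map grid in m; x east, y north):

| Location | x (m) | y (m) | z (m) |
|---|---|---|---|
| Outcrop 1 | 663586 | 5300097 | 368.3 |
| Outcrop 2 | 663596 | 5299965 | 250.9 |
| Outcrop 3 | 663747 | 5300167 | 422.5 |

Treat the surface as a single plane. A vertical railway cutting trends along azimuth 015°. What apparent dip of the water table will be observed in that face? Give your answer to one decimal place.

40.1°

Let the plane be z = a·x + b·y + c.
Outcrop 2−Outcrop 1: 10a − 132b = −117.4;  Outcrop 3−Outcrop 1: 161a + 70b = 54.2.
Solving gives a = −0.04845, b = 0.88572.
Unit vector along 015° is (sin 15°, cos 15°) = (0.2588, 0.9659).
Slope in that direction = a·(0.2588) + b·(0.9659) = 0.84300.
Apparent dip = arctan|0.84300| = 40.1° (true dip is 41.6°, so apparent ≤ true as expected).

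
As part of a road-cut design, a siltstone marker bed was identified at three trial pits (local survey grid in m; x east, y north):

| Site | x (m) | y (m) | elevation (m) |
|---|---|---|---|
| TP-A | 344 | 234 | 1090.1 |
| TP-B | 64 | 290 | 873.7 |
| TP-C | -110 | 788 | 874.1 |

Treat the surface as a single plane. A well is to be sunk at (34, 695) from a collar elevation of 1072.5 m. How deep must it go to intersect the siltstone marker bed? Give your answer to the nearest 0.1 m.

105.8 m

Two edge vectors: TP-A→TP-B = (-280, 56, -216.4), TP-A→TP-C = (-454, 554, -216).
Normal n = (TP-A→TP-B) × (TP-A→TP-C) = (107789.6, 37765.6, -129696).
So ∂z/∂x = −n_x/n_z = 0.83109 and ∂z/∂y = −n_y/n_z = 0.29119.
Intercept c from TP-A: 1090.1 − 285.90 − 68.14 = 736.07.
At (34, 695): z_contact = 28.26 + 202.37 + 736.07 = 966.70 m.
Depth below ground = 1072.5 − 966.70 = 105.8 m.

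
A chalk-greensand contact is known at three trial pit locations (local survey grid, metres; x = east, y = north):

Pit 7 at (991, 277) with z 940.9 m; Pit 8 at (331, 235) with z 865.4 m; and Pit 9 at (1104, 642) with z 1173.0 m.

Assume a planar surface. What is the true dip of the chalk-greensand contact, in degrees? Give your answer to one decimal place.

31.7°

Let the plane be z = a·x + b·y + c.
Pit 8−Pit 7: −660a − 42b = −75.5;  Pit 9−Pit 7: 113a + 365b = 232.1.
Solving gives a = 0.07541, b = 0.61254.
Gradient magnitude |∇z| = √(a² + b²) = √(0.00569 + 0.37521) = 0.61717.
True dip = arctan(0.61717) = 31.7°, dipping toward S (azimuth ≈ 187°).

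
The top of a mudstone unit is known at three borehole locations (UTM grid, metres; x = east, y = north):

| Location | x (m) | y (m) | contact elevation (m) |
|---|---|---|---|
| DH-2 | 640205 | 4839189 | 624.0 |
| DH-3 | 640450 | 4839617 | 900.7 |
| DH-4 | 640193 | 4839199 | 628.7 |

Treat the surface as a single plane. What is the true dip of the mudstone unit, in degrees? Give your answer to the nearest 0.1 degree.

Let the plane be z = a·x + b·y + c.
DH-3−DH-2: 245a + 428b = 276.7;  DH-4−DH-2: −12a + 10b = 4.7.
Solving gives a = 0.09958, b = 0.58949.
Gradient magnitude |∇z| = √(a² + b²) = √(0.00992 + 0.34750) = 0.59785.
True dip = arctan(0.59785) = 30.9°, dipping toward S (azimuth ≈ 190°).

30.9°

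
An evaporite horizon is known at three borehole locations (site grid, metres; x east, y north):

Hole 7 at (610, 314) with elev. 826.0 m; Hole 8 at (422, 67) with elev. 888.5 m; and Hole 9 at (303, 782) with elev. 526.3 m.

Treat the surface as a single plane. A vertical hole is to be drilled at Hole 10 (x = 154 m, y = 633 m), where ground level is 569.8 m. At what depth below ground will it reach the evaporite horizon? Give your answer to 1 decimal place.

15.5 m

Two edge vectors: Hole 7→Hole 8 = (-188, -247, 62.5), Hole 7→Hole 9 = (-307, 468, -299.7).
Normal n = (Hole 7→Hole 8) × (Hole 7→Hole 9) = (44775.9, -75531.1, -163813).
So ∂z/∂x = −n_x/n_z = 0.27334 and ∂z/∂y = −n_y/n_z = −0.46108.
Intercept c from Hole 7: 826 − 166.73 + 144.78 = 804.04.
At (154, 633): z_contact = 42.09 − 291.86 + 804.04 = 554.27 m.
Depth below ground = 569.8 − 554.27 = 15.5 m.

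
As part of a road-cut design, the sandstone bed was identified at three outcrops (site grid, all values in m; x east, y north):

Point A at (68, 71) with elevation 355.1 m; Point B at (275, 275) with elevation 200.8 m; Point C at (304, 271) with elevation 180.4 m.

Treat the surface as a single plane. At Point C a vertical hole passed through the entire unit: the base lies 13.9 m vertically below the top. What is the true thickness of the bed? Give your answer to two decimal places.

Let the plane be z = a·x + b·y + c.
Point B−Point A: 207a + 204b = −154.3;  Point C−Point A: 236a + 200b = −174.7.
Solving gives a = −0.70860, b = −0.03735.
|∇z| = √(a²+b²) = 0.70958, so dip δ = arctan(0.70958) = 35.36°.
True thickness = vertical thickness × cos δ = 13.9 × cos 35.36° = 11.34 m.

11.34 m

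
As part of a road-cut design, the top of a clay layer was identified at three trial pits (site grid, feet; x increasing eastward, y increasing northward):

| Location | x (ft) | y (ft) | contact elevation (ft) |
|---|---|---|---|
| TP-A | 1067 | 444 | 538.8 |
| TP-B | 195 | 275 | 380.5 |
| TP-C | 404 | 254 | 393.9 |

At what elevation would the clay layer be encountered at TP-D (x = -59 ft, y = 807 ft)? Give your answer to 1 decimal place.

Let the plane be z = a·x + b·y + c.
TP-B−TP-A: −872a − 169b = −158.3;  TP-C−TP-A: −663a − 190b = −144.9.
Solving gives a = 0.104206, b = 0.399006.
Then c = 538.8 − a·1067 − b·444 = 250.45.
At (-59, 807): z = −6.1 + 322.0 + 250.45 = 566.3 ft.

566.3 ft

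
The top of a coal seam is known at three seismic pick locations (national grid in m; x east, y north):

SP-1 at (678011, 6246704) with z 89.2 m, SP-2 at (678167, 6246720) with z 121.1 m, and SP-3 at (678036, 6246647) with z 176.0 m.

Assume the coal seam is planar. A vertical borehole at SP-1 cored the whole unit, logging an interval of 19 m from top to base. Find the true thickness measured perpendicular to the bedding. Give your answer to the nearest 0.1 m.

11.0 m

Two edge vectors: SP-1→SP-2 = (156, 16, 31.9), SP-1→SP-3 = (25, -57, 86.8).
Normal n = (SP-1→SP-2) × (SP-1→SP-3) = (3207.1, -12743.3, -9292).
So ∂z/∂x = −n_x/n_z = 0.34515 and ∂z/∂y = −n_y/n_z = −1.37143.
|∇z| = √(a²+b²) = 1.41419, so dip δ = arctan(1.41419) = 54.74°.
True thickness = vertical thickness × cos δ = 19 × cos 54.74° = 11.0 m.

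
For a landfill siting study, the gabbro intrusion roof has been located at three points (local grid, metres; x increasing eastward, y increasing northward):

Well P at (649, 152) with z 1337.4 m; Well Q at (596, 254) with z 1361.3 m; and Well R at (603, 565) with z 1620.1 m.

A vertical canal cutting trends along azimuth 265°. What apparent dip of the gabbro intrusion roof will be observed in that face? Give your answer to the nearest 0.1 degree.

49.5°

Let the plane be z = a·x + b·y + c.
Well Q−Well P: −53a + 102b = 23.9;  Well R−Well P: −46a + 413b = 282.7.
Solving gives a = 1.10279, b = 0.80733.
Unit vector along 265° is (sin 265°, cos 265°) = (-0.9962, -0.0872).
Slope in that direction = a·(-0.9962) + b·(-0.0872) = −1.16896.
Apparent dip = arctan|1.16896| = 49.5° (true dip is 53.8°, so apparent ≤ true as expected).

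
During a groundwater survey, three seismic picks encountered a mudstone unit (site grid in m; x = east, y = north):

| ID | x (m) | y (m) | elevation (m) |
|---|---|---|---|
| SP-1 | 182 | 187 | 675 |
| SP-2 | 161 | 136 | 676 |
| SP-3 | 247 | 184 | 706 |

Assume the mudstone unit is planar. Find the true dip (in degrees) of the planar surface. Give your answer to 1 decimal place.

27.2°

Two edge vectors: SP-1→SP-2 = (-21, -51, 1), SP-1→SP-3 = (65, -3, 31).
Normal n = (SP-1→SP-2) × (SP-1→SP-3) = (-1578, 716, 3378).
So ∂z/∂x = −n_x/n_z = 0.46714 and ∂z/∂y = −n_y/n_z = −0.21196.
Gradient magnitude |∇z| = √(a² + b²) = √(0.21822 + 0.04493) = 0.51298.
True dip = arctan(0.51298) = 27.2°, dipping toward WNW (azimuth ≈ 294°).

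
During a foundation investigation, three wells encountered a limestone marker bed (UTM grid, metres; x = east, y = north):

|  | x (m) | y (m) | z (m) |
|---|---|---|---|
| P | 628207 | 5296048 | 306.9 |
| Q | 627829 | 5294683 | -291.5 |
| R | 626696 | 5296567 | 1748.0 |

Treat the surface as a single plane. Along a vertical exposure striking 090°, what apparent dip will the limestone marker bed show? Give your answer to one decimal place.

36.3°

Two edge vectors: P→Q = (-378, -1365, -598.4), P→R = (-1511, 519, 1441.1).
Normal n = (P→Q) × (P→R) = (-1656531.9, 1448918.2, -2258697).
So ∂z/∂x = −n_x/n_z = −0.73340 and ∂z/∂y = −n_y/n_z = 0.64148.
Unit vector along 090° is (sin 90°, cos 90°) = (1.0000, 0.0000).
Slope in that direction = a·(1.0000) + b·(0.0000) = −0.73340.
Apparent dip = arctan|0.73340| = 36.3° (true dip is 44.3°, so apparent ≤ true as expected).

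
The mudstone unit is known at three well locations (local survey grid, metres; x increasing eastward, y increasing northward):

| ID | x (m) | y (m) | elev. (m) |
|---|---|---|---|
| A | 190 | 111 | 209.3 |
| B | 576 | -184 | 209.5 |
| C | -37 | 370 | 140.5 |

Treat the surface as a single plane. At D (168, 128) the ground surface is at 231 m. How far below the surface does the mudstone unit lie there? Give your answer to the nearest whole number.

Two edge vectors: A→B = (386, -295, 0.2), A→C = (-227, 259, -68.8).
Normal n = (A→B) × (A→C) = (20244.2, 26511.4, 33009).
So ∂z/∂x = −n_x/n_z = −0.61329 and ∂z/∂y = −n_y/n_z = −0.80316.
Intercept c from A: 209.3 + 116.53 + 89.15 = 414.98.
At (168, 128): z_contact = −103.0 − 102.8 + 414.98 = 209.1 m.
Depth below ground = 231 − 209.1 = 22 m.

22 m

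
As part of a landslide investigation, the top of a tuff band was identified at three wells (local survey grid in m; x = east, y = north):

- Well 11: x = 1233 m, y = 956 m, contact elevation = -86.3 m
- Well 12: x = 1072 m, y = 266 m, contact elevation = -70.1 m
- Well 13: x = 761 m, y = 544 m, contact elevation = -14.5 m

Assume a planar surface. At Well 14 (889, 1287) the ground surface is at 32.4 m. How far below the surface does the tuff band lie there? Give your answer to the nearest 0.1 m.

56.8 m

Let the plane be z = a·x + b·y + c.
Well 12−Well 11: −161a − 690b = 16.2;  Well 13−Well 11: −472a − 412b = 71.8.
Solving gives a = −0.165290, b = 0.015089.
Then c = -86.3 − a·1233 − b·956 = 103.08.
At (889, 1287): z_contact = −146.94 + 19.42 + 103.08 = -24.45 m.
Depth below ground = 32.4 − (-24.45) = 56.8 m.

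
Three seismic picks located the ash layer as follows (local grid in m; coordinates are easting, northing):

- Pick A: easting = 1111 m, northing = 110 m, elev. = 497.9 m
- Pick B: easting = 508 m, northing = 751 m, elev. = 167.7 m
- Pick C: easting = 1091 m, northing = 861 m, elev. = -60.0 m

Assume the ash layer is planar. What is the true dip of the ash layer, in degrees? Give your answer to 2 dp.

38.30°

Let the plane be z = a·easting + b·northing + c.
Pick B−Pick A: −603a + 641b = −330.2;  Pick C−Pick A: −20a + 751b = −557.9.
Solving gives a = −0.24915, b = −0.74951.
Gradient magnitude |∇z| = √(a² + b²) = √(0.06208 + 0.56177) = 0.78984.
True dip = arctan(0.78984) = 38.30°, dipping toward NNE (azimuth ≈ 018°).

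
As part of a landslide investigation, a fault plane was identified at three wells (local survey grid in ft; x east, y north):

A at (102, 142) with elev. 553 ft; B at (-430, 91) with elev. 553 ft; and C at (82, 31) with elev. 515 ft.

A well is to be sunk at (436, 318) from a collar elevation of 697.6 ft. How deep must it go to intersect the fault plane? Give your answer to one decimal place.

Let the plane be z = a·x + b·y + c.
B−A: −532a − 51b = 0;  C−A: −20a − 111b = −38.
Solving gives a = −0.03340, b = 0.34836.
Then c = 553 − a·102 − b·142 = 506.94.
At (436, 318): z_contact = −14.56 + 110.78 + 506.94 = 603.16 ft.
Depth below ground = 697.6 − 603.16 = 94.4 ft.

94.4 ft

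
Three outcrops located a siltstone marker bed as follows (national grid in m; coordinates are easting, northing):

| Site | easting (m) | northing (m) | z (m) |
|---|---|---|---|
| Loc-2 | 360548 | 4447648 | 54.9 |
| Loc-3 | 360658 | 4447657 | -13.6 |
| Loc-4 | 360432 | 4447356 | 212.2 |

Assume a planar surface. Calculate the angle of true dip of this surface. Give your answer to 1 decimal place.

Two edge vectors: Loc-2→Loc-3 = (110, 9, -68.5), Loc-2→Loc-4 = (-116, -292, 157.3).
Normal n = (Loc-2→Loc-3) × (Loc-2→Loc-4) = (-18586.3, -9357, -31076).
So ∂z/∂easting = −n_x/n_z = −0.59809 and ∂z/∂northing = −n_y/n_z = −0.30110.
Gradient magnitude |∇z| = √(a² + b²) = √(0.35771 + 0.09066) = 0.66961.
True dip = arctan(0.66961) = 33.8°, dipping toward ENE (azimuth ≈ 063°).

33.8°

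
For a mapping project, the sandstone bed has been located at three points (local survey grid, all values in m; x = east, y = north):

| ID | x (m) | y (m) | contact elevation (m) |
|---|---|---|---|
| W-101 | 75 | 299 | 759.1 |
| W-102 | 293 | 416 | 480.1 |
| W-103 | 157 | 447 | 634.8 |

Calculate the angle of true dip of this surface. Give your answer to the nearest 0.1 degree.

50.1°

Two edge vectors: W-101→W-102 = (218, 117, -279), W-101→W-103 = (82, 148, -124.3).
Normal n = (W-101→W-102) × (W-101→W-103) = (26748.9, 4219.4, 22670).
So ∂z/∂x = −n_x/n_z = −1.17993 and ∂z/∂y = −n_y/n_z = −0.18612.
Gradient magnitude |∇z| = √(a² + b²) = √(1.39222 + 0.03464) = 1.19451.
True dip = arctan(1.19451) = 50.1°, dipping toward E (azimuth ≈ 081°).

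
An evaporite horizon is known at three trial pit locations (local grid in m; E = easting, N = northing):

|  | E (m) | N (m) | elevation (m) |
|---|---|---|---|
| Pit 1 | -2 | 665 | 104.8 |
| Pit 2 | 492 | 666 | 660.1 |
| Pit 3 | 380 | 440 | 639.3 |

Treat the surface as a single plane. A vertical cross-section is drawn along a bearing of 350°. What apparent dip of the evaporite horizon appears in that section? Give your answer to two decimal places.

33.18°

Let the plane be z = a·E + b·N + c.
Pit 2−Pit 1: 494a + 1b = 555.3;  Pit 3−Pit 1: 382a − 225b = 534.5.
Solving gives a = 1.12503, b = −0.46550.
Unit vector along 350° is (sin 350°, cos 350°) = (-0.1736, 0.9848).
Slope in that direction = a·(-0.1736) + b·(0.9848) = −0.65379.
Apparent dip = arctan|0.65379| = 33.18° (true dip is 50.6°, so apparent ≤ true as expected).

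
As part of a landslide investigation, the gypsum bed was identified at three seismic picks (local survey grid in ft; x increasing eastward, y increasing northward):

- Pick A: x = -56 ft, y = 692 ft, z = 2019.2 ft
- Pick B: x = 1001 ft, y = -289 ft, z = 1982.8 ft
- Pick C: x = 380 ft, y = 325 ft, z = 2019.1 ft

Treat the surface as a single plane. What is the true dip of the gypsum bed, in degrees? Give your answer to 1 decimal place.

27.4°

Let the plane be z = a·x + b·y + c.
Pick B−Pick A: 1057a − 981b = −36.4;  Pick C−Pick A: 436a − 367b = −0.1.
Solving gives a = 0.33321, b = 0.39613.
Gradient magnitude |∇z| = √(a² + b²) = √(0.11103 + 0.15692) = 0.51763.
True dip = arctan(0.51763) = 27.4°, dipping toward SW (azimuth ≈ 220°).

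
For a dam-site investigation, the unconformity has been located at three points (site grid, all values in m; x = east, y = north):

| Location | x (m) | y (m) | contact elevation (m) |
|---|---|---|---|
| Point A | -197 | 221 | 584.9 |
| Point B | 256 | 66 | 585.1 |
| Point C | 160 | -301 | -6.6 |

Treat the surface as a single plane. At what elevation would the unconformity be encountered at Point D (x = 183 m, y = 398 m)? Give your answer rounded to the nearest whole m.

Two edge vectors: Point A→Point B = (453, -155, 0.2), Point A→Point C = (357, -522, -591.5).
Normal n = (Point A→Point B) × (Point A→Point C) = (91786.9, 268020.9, -181131).
So ∂z/∂x = −n_x/n_z = 0.50674 and ∂z/∂y = −n_y/n_z = 1.47971.
Intercept c from Point A: 584.9 + 99.83 − 327.02 = 357.71.
At (183, 398): z = 92.7 + 588.9 + 357.71 = 1039.4 m.

1039 m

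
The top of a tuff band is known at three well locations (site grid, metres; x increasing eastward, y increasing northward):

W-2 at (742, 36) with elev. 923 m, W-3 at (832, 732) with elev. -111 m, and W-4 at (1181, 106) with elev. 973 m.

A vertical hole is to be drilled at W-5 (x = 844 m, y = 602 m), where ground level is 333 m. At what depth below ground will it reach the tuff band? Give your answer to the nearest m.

241 m

Let the plane be z = a·x + b·y + c.
W-3−W-2: 90a + 696b = −1034;  W-4−W-2: 439a + 70b = 50.
Solving gives a = 0.35817, b = −1.53195.
Then c = 923 − a·742 − b·36 = 712.39.
At (844, 602): z_contact = 302.3 − 922.2 + 712.39 = 92.5 m.
Depth below ground = 333 − 92.5 = 241 m.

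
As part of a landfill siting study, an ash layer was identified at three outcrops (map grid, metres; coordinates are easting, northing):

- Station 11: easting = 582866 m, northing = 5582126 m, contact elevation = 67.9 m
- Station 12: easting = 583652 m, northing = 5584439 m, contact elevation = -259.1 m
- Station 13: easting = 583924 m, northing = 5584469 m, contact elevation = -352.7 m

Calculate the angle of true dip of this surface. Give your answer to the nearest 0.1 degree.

Let the plane be z = a·easting + b·northing + c.
Station 12−Station 11: 786a + 2313b = −327;  Station 13−Station 11: 1058a + 2343b = −420.6.
Solving gives a = −0.34132, b = −0.02539.
Gradient magnitude |∇z| = √(a² + b²) = √(0.11650 + 0.00064) = 0.34226.
True dip = arctan(0.34226) = 18.9°, dipping toward E (azimuth ≈ 086°).

18.9°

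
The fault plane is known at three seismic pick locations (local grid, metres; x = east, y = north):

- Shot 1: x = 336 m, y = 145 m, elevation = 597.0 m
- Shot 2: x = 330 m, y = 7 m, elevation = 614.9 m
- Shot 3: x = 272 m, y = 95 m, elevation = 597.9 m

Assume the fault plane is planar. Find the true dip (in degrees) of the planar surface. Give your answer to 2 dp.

Let the plane be z = a·x + b·y + c.
Shot 2−Shot 1: −6a − 138b = 17.9;  Shot 3−Shot 1: −64a − 50b = 0.9.
Solving gives a = 0.09034, b = −0.13364.
Gradient magnitude |∇z| = √(a² + b²) = √(0.00816 + 0.01786) = 0.16131.
True dip = arctan(0.16131) = 9.16°, dipping toward NW (azimuth ≈ 326°).

9.16°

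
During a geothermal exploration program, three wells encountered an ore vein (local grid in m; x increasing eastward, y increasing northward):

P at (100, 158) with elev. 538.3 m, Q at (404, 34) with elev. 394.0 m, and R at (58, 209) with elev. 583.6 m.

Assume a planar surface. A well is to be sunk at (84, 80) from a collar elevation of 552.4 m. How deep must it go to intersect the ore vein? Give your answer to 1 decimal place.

Two edge vectors: P→Q = (304, -124, -144.3), P→R = (-42, 51, 45.3).
Normal n = (P→Q) × (P→R) = (1742.1, -7710.6, 10296).
So ∂z/∂x = −n_x/n_z = −0.16920 and ∂z/∂y = −n_y/n_z = 0.74889.
Intercept c from P: 538.3 + 16.92 − 118.33 = 436.90.
At (84, 80): z_contact = −14.21 + 59.91 + 436.90 = 482.59 m.
Depth below ground = 552.4 − 482.59 = 69.8 m.

69.8 m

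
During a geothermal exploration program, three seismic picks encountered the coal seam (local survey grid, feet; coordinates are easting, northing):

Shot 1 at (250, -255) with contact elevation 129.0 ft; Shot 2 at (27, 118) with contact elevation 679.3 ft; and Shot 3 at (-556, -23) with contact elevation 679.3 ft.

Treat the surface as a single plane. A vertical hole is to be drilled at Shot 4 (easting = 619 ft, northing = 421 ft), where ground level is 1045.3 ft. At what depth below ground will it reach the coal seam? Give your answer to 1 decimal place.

Two edge vectors: Shot 1→Shot 2 = (-223, 373, 550.3), Shot 1→Shot 3 = (-806, 232, 550.3).
Normal n = (Shot 1→Shot 2) × (Shot 1→Shot 3) = (77592.3, -320824.9, 248902).
So ∂z/∂easting = −n_x/n_z = −0.31174 and ∂z/∂northing = −n_y/n_z = 1.28896.
Intercept c from Shot 1: 129 + 77.93 + 328.68 = 535.62.
At (619, 421): z_contact = −192.97 + 542.65 + 535.62 = 885.31 ft.
Depth below ground = 1045.3 − 885.31 = 160.0 ft.

160.0 ft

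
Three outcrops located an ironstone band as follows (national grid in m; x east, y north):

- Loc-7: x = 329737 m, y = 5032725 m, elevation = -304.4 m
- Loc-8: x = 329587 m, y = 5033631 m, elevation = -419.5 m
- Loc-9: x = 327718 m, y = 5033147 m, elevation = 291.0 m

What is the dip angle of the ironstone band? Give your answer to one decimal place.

Let the plane be z = a·x + b·y + c.
Loc-8−Loc-7: −150a + 906b = −115.1;  Loc-9−Loc-7: −2019a + 422b = 595.4.
Solving gives a = −0.33297, b = −0.18217.
Gradient magnitude |∇z| = √(a² + b²) = √(0.11087 + 0.03319) = 0.37955.
True dip = arctan(0.37955) = 20.8°, dipping toward ENE (azimuth ≈ 061°).

20.8°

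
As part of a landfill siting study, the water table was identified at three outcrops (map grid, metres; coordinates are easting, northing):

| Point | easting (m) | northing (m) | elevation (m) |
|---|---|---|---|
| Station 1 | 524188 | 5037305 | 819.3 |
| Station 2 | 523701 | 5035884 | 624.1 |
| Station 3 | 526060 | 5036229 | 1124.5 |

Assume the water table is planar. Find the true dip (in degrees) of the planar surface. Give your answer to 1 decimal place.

12.0°

Let the plane be z = a·easting + b·northing + c.
Station 2−Station 1: −487a − 1421b = −195.2;  Station 3−Station 1: 1872a − 1076b = 305.2.
Solving gives a = 0.20217, b = 0.06808.
Gradient magnitude |∇z| = √(a² + b²) = √(0.04087 + 0.00464) = 0.21332.
True dip = arctan(0.21332) = 12.0°, dipping toward WSW (azimuth ≈ 251°).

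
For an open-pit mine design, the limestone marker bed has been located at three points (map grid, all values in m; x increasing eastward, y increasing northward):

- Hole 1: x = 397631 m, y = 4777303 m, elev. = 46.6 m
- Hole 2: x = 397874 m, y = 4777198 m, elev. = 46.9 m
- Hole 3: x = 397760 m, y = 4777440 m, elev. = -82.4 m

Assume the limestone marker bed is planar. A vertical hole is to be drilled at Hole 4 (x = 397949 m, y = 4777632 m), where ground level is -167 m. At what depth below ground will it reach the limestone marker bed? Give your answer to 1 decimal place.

Two edge vectors: Hole 1→Hole 2 = (243, -105, 0.3), Hole 1→Hole 3 = (129, 137, -129).
Normal n = (Hole 1→Hole 2) × (Hole 1→Hole 3) = (13503.9, 31385.7, 46836).
So ∂z/∂x = −n_x/n_z = −0.288323085 and ∂z/∂y = −n_y/n_z = −0.670119139.
Intercept c from Hole 1: 46.6 + 114646.20 + 3201362.17 = 3316054.97.
At (397949, 4777632): z_contact = −114737.88 − 3201582.64 + 3316054.97 = -265.56 m.
Depth below ground = -167 − (-265.56) = 98.6 m.

98.6 m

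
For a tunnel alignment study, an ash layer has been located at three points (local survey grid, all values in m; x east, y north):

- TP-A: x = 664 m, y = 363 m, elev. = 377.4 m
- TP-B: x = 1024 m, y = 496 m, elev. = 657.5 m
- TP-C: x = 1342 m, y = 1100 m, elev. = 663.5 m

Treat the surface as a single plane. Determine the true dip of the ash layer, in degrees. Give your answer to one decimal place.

Two edge vectors: TP-A→TP-B = (360, 133, 280.1), TP-A→TP-C = (678, 737, 286.1).
Normal n = (TP-A→TP-B) × (TP-A→TP-C) = (-168382.4, 86911.8, 175146).
So ∂z/∂x = −n_x/n_z = 0.96138 and ∂z/∂y = −n_y/n_z = −0.49622.
Gradient magnitude |∇z| = √(a² + b²) = √(0.92426 + 0.24624) = 1.08189.
True dip = arctan(1.08189) = 47.3°, dipping toward WNW (azimuth ≈ 297°).

47.3°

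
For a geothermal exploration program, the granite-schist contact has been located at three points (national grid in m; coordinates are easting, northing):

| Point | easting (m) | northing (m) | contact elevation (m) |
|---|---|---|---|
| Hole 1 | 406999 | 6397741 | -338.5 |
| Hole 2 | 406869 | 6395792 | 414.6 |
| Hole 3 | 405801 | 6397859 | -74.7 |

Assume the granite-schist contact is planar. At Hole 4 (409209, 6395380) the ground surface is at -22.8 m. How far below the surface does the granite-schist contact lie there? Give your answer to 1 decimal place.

Let the plane be z = a·easting + b·northing + c.
Hole 2−Hole 1: −130a − 1949b = 753.1;  Hole 3−Hole 1: −1198a + 118b = 263.8.
Solving gives a = −0.256574429, b = −0.369289546.
Then c = -338.5 − a·406999 − b·6397741 = 2466705.90.
At (409209, 6395380): z_contact = −104992.57 − 2361746.97 + 2466705.90 = -33.64 m.
Depth below ground = -22.8 − (-33.64) = 10.8 m.

10.8 m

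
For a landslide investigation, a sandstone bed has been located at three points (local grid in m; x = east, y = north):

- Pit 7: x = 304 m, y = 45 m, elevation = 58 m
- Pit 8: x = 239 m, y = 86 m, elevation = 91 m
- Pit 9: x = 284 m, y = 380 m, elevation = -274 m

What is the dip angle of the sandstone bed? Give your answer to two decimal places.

57.75°

Let the plane be z = a·x + b·y + c.
Pit 8−Pit 7: −65a + 41b = 33;  Pit 9−Pit 7: −20a + 335b = −332.
Solving gives a = −1.17714, b = −1.06132.
Gradient magnitude |∇z| = √(a² + b²) = √(1.38566 + 1.12640) = 1.58495.
True dip = arctan(1.58495) = 57.75°, dipping toward NE (azimuth ≈ 048°).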